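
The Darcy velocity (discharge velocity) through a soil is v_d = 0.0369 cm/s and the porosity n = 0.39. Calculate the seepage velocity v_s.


Using v_s = v_d / n
v_s = 0.0369 / 0.39
v_s = 0.09462 cm/s


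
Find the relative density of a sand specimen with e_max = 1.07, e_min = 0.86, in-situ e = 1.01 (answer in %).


Using Dr = (e_max - e) / (e_max - e_min) * 100
e_max - e = 1.07 - 1.01 = 0.06
e_max - e_min = 1.07 - 0.86 = 0.21
Dr = 0.06 / 0.21 * 100
Dr = 28.57 %


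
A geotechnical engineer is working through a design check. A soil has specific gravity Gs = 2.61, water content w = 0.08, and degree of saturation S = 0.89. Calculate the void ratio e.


Using the relation e = Gs * w / S
e = 2.61 * 0.08 / 0.89
e = 0.2346


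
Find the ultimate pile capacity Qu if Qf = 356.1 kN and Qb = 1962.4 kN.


Using Qu = Qf + Qb
Qu = 356.1 + 1962.4
Qu = 2318.5 kN


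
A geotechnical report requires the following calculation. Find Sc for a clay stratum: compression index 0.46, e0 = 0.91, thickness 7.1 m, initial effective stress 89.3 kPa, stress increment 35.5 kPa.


Using Sc = Cc * H / (1 + e0) * log10((sigma0 + delta_sigma) / sigma0)
Stress ratio = (89.3 + 35.5) / 89.3 = 1.39754
log10(1.39754) = 0.145363
Cc * H / (1 + e0) = 0.46 * 7.1 / (1 + 0.91) = 1.70995
Sc = 1.70995 * 0.145363
Sc = 0.2486 m


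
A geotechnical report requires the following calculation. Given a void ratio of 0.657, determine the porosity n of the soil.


Using the relation n = e / (1 + e)
n = 0.657 / (1 + 0.657)
n = 0.657 / 1.657
n = 0.3965


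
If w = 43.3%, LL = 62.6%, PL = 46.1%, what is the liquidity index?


First compute the plasticity index:
PI = LL - PL = 62.6 - 46.1 = 16.5
Then compute the liquidity index:
LI = (w - PL) / PI
LI = (43.3 - 46.1) / 16.5
LI = -0.17


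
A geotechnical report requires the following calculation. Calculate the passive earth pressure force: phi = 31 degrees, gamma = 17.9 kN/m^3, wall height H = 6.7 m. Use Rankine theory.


Compute passive earth pressure coefficient:
Kp = tan^2(45 + phi/2) = tan^2(60.5) = 3.124035
Compute passive force:
Pp = 0.5 * Kp * gamma * H^2
Pp = 0.5 * 3.124035 * 17.9 * 6.7^2
Pp = 1255.13 kN/m


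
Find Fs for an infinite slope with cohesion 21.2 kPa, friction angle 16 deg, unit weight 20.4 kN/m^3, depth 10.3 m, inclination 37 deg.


Result: 0.59

Derivation:
Using Fs = c / (gamma*H*sin(beta)*cos(beta)) + tan(phi)/tan(beta)
Cohesion contribution = 21.2 / (20.4*10.3*sin(37)*cos(37))
Cohesion contribution = 0.209921
Friction contribution = tan(16)/tan(37) = 0.380524
Fs = 0.209921 + 0.380524
Fs = 0.59


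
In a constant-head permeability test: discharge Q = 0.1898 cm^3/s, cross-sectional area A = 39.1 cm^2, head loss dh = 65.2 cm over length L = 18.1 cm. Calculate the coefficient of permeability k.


Compute hydraulic gradient:
i = dh / L = 65.2 / 18.1 = 3.60221
Then apply Darcy's law:
k = Q / (A * i)
k = 0.1898 / (39.1 * 3.60221)
k = 0.1898 / 140.846
k = 0.001348 cm/s


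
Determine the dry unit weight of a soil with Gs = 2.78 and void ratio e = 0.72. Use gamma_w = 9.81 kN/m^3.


Using gamma_d = Gs * gamma_w / (1 + e)
gamma_d = 2.78 * 9.81 / (1 + 0.72)
gamma_d = 2.78 * 9.81 / 1.72
gamma_d = 15.856 kN/m^3


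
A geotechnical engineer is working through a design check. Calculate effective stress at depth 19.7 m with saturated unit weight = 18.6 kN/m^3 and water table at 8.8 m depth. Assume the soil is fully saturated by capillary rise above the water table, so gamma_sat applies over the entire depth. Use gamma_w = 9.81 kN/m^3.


Result: 259.49 kPa

Derivation:
Total stress = gamma_sat * depth
sigma = 18.6 * 19.7 = 366.42 kPa
Pore water pressure u = gamma_w * (depth - d_wt)
u = 9.81 * (19.7 - 8.8) = 106.929 kPa
Effective stress = sigma - u
sigma' = 366.42 - 106.929 = 259.49 kPa


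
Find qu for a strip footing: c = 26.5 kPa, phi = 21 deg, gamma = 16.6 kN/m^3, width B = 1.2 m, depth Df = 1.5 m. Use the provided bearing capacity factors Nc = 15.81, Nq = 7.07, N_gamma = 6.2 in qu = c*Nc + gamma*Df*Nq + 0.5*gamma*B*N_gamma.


Compute qu = c*Nc + gamma*Df*Nq + 0.5*gamma*B*N_gamma
Term 1: 26.5 * 15.81 = 418.965
Term 2: 16.6 * 1.5 * 7.07 = 176.043
Term 3: 0.5 * 16.6 * 1.2 * 6.2 = 61.752
qu = 418.965 + 176.043 + 61.752
qu = 656.76 kPa


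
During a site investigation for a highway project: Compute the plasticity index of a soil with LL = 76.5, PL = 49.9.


Using PI = LL - PL
PI = 76.5 - 49.9
PI = 26.6


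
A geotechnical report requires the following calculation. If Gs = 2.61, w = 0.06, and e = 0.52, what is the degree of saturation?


Using S = Gs * w / e
S = 2.61 * 0.06 / 0.52
S = 0.3012


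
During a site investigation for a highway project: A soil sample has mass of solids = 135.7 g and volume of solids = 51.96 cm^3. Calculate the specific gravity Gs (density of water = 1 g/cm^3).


Using Gs = m_s / (V_s * rho_w)
Since rho_w = 1 g/cm^3:
Gs = 135.7 / 51.96
Gs = 2.612


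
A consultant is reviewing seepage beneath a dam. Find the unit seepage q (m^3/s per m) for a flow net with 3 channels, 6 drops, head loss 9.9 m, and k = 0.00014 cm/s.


Convert k to m/s for unit consistency with H:
k = 0.00014 cm/s = 0.00014 / 100 m/s = 1.4e-06 m/s
Using q = k * H * Nf / Nd
Nf / Nd = 3 / 6 = 0.5
q = 1.4e-06 * 9.9 * 0.5
q = 6.93e-06 m^3/s per m


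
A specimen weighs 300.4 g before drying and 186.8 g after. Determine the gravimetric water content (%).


Using w = (m_wet - m_dry) / m_dry * 100
m_wet - m_dry = 300.4 - 186.8 = 113.6 g
w = 113.6 / 186.8 * 100
w = 60.81 %


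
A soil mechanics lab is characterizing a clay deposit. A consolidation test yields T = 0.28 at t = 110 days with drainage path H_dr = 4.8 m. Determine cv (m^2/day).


Result: 0.05865 m^2/day

Derivation:
Using cv = T * H_dr^2 / t
H_dr^2 = 4.8^2 = 23.04
cv = 0.28 * 23.04 / 110
cv = 0.05865 m^2/day


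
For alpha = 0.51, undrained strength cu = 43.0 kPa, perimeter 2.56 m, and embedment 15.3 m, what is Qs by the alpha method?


Using Qs = alpha * cu * perimeter * L
Qs = 0.51 * 43.0 * 2.56 * 15.3
Qs = 858.95 kN


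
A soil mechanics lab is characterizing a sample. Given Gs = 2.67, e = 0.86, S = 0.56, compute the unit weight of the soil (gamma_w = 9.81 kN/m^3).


Using gamma = gamma_w * (Gs + S*e) / (1 + e)
Numerator: Gs + S*e = 2.67 + 0.56*0.86 = 3.1516
Denominator: 1 + e = 1 + 0.86 = 1.86
gamma = 9.81 * 3.1516 / 1.86
gamma = 16.622 kN/m^3


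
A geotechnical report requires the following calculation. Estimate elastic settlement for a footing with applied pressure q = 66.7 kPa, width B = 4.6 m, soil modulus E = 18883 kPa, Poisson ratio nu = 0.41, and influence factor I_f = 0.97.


Using Se = q * B * (1 - nu^2) * I_f / E
1 - nu^2 = 1 - 0.41^2 = 0.8319
Se = 66.7 * 4.6 * 0.8319 * 0.97 / 18883
Se = 0.013112 m
Convert to mm: Se = 0.013112 * 1000 = 13.112 mm


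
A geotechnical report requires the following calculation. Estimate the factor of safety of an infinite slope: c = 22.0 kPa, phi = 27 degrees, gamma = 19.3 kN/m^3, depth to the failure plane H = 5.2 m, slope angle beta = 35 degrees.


Result: 1.194

Derivation:
Using Fs = c / (gamma*H*sin(beta)*cos(beta)) + tan(phi)/tan(beta)
Cohesion contribution = 22.0 / (19.3*5.2*sin(35)*cos(35))
Cohesion contribution = 0.466559
Friction contribution = tan(27)/tan(35) = 0.727678
Fs = 0.466559 + 0.727678
Fs = 1.194


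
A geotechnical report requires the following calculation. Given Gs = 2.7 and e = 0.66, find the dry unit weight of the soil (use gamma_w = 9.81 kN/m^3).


Using gamma_d = Gs * gamma_w / (1 + e)
gamma_d = 2.7 * 9.81 / (1 + 0.66)
gamma_d = 2.7 * 9.81 / 1.66
gamma_d = 15.956 kN/m^3


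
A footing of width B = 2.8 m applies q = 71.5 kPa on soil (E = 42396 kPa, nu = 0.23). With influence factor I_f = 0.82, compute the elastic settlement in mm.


Result: 3.667 mm

Derivation:
Using Se = q * B * (1 - nu^2) * I_f / E
1 - nu^2 = 1 - 0.23^2 = 0.9471
Se = 71.5 * 2.8 * 0.9471 * 0.82 / 42396
Se = 0.003667 m
Convert to mm: Se = 0.003667 * 1000 = 3.667 mm


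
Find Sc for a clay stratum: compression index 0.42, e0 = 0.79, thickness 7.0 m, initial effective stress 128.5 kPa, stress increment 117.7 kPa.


Result: 0.4638 m

Derivation:
Using Sc = Cc * H / (1 + e0) * log10((sigma0 + delta_sigma) / sigma0)
Stress ratio = (128.5 + 117.7) / 128.5 = 1.91595
log10(1.91595) = 0.282385
Cc * H / (1 + e0) = 0.42 * 7.0 / (1 + 0.79) = 1.64246
Sc = 1.64246 * 0.282385
Sc = 0.4638 m


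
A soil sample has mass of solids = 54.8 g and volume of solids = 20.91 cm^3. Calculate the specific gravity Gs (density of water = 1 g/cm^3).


Using Gs = m_s / (V_s * rho_w)
Since rho_w = 1 g/cm^3:
Gs = 54.8 / 20.91
Gs = 2.621


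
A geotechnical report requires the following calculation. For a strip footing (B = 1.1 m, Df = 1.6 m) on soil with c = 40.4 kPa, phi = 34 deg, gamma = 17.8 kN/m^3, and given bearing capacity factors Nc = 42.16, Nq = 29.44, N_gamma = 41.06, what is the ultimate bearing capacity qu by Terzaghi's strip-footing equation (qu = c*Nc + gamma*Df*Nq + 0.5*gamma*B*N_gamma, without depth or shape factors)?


Result: 2943.69 kPa

Derivation:
Compute qu = c*Nc + gamma*Df*Nq + 0.5*gamma*B*N_gamma
Term 1: 40.4 * 42.16 = 1703.264
Term 2: 17.8 * 1.6 * 29.44 = 838.4512
Term 3: 0.5 * 17.8 * 1.1 * 41.06 = 401.9774
qu = 1703.264 + 838.4512 + 401.9774
qu = 2943.69 kPa


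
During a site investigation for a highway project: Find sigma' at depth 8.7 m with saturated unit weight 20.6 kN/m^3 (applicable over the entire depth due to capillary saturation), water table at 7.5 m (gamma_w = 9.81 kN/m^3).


Total stress = gamma_sat * depth
sigma = 20.6 * 8.7 = 179.22 kPa
Pore water pressure u = gamma_w * (depth - d_wt)
u = 9.81 * (8.7 - 7.5) = 11.772 kPa
Effective stress = sigma - u
sigma' = 179.22 - 11.772 = 167.45 kPa


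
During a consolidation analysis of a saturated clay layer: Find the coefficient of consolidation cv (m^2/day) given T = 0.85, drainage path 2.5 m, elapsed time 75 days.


Using cv = T * H_dr^2 / t
H_dr^2 = 2.5^2 = 6.25
cv = 0.85 * 6.25 / 75
cv = 0.07083 m^2/day


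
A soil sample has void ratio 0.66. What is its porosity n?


Result: 0.3976

Derivation:
Using the relation n = e / (1 + e)
n = 0.66 / (1 + 0.66)
n = 0.66 / 1.66
n = 0.3976


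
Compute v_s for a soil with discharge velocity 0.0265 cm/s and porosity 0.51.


Result: 0.05196 cm/s

Derivation:
Using v_s = v_d / n
v_s = 0.0265 / 0.51
v_s = 0.05196 cm/s


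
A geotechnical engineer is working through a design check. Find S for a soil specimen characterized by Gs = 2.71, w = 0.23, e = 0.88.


Result: 0.7083

Derivation:
Using S = Gs * w / e
S = 2.71 * 0.23 / 0.88
S = 0.7083


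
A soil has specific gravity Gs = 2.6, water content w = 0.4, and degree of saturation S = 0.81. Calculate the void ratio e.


Result: 1.284

Derivation:
Using the relation e = Gs * w / S
e = 2.6 * 0.4 / 0.81
e = 1.284


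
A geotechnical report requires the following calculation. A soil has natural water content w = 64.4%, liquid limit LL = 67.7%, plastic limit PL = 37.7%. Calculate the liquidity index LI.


First compute the plasticity index:
PI = LL - PL = 67.7 - 37.7 = 30.0
Then compute the liquidity index:
LI = (w - PL) / PI
LI = (64.4 - 37.7) / 30.0
LI = 0.89


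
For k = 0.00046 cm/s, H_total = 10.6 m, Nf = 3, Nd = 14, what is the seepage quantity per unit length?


Convert k to m/s for unit consistency with H:
k = 0.00046 cm/s = 0.00046 / 100 m/s = 4.6e-06 m/s
Using q = k * H * Nf / Nd
Nf / Nd = 3 / 14 = 0.2143
q = 4.6e-06 * 10.6 * 0.2143
q = 1.045e-05 m^3/s per m


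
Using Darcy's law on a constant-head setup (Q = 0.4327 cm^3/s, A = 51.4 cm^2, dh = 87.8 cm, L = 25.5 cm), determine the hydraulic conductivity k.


Compute hydraulic gradient:
i = dh / L = 87.8 / 25.5 = 3.44314
Then apply Darcy's law:
k = Q / (A * i)
k = 0.4327 / (51.4 * 3.44314)
k = 0.4327 / 176.977
k = 0.002445 cm/s


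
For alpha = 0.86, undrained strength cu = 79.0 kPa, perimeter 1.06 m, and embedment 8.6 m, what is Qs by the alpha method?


Using Qs = alpha * cu * perimeter * L
Qs = 0.86 * 79.0 * 1.06 * 8.6
Qs = 619.34 kN


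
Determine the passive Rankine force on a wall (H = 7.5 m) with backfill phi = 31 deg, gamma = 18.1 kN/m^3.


Compute passive earth pressure coefficient:
Kp = tan^2(45 + phi/2) = tan^2(60.5) = 3.124035
Compute passive force:
Pp = 0.5 * Kp * gamma * H^2
Pp = 0.5 * 3.124035 * 18.1 * 7.5^2
Pp = 1590.33 kN/m


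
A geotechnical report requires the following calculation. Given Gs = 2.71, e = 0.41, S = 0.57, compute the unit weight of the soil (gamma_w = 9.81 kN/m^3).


Using gamma = gamma_w * (Gs + S*e) / (1 + e)
Numerator: Gs + S*e = 2.71 + 0.57*0.41 = 2.9437
Denominator: 1 + e = 1 + 0.41 = 1.41
gamma = 9.81 * 2.9437 / 1.41
gamma = 20.481 kN/m^3


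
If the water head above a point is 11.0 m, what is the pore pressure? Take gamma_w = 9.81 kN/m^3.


Result: 107.91 kPa

Derivation:
Using u = gamma_w * h_w
u = 9.81 * 11.0
u = 107.91 kPa


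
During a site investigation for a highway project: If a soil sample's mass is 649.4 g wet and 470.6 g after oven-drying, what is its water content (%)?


Using w = (m_wet - m_dry) / m_dry * 100
m_wet - m_dry = 649.4 - 470.6 = 178.8 g
w = 178.8 / 470.6 * 100
w = 37.99 %


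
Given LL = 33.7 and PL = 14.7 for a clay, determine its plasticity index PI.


Using PI = LL - PL
PI = 33.7 - 14.7
PI = 19.0


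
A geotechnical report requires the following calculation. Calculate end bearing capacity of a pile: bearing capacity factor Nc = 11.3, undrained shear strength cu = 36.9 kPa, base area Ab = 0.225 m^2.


Using Qb = Nc * cu * Ab
Qb = 11.3 * 36.9 * 0.225
Qb = 93.82 kN


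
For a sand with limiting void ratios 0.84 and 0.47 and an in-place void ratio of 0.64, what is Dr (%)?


Result: 54.05 %

Derivation:
Using Dr = (e_max - e) / (e_max - e_min) * 100
e_max - e = 0.84 - 0.64 = 0.2
e_max - e_min = 0.84 - 0.47 = 0.37
Dr = 0.2 / 0.37 * 100
Dr = 54.05 %


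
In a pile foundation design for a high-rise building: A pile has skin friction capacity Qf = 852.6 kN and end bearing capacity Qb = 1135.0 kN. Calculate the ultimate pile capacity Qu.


Result: 1987.6 kN

Derivation:
Using Qu = Qf + Qb
Qu = 852.6 + 1135.0
Qu = 1987.6 kN


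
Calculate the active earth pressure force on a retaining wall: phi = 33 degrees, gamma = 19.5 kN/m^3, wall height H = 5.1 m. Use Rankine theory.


Compute active earth pressure coefficient:
Ka = tan^2(45 - phi/2) = tan^2(28.5) = 0.294801
Compute active force:
Pa = 0.5 * Ka * gamma * H^2
Pa = 0.5 * 0.294801 * 19.5 * 5.1^2
Pa = 74.76 kN/m


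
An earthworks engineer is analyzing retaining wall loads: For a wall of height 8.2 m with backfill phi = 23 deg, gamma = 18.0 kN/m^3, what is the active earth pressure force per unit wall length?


Compute active earth pressure coefficient:
Ka = tan^2(45 - phi/2) = tan^2(33.5) = 0.438092
Compute active force:
Pa = 0.5 * Ka * gamma * H^2
Pa = 0.5 * 0.438092 * 18.0 * 8.2^2
Pa = 265.12 kN/m


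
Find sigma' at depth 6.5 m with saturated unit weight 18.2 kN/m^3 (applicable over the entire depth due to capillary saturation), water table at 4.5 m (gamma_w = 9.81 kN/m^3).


Total stress = gamma_sat * depth
sigma = 18.2 * 6.5 = 118.3 kPa
Pore water pressure u = gamma_w * (depth - d_wt)
u = 9.81 * (6.5 - 4.5) = 19.62 kPa
Effective stress = sigma - u
sigma' = 118.3 - 19.62 = 98.68 kPa


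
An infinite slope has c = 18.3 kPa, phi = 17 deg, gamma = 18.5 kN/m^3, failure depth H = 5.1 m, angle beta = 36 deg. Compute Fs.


Using Fs = c / (gamma*H*sin(beta)*cos(beta)) + tan(phi)/tan(beta)
Cohesion contribution = 18.3 / (18.5*5.1*sin(36)*cos(36))
Cohesion contribution = 0.40788
Friction contribution = tan(17)/tan(36) = 0.420802
Fs = 0.40788 + 0.420802
Fs = 0.829


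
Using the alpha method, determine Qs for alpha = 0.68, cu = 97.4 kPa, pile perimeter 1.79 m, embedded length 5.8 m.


Using Qs = alpha * cu * perimeter * L
Qs = 0.68 * 97.4 * 1.79 * 5.8
Qs = 687.62 kN


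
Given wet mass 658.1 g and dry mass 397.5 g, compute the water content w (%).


Result: 65.56 %

Derivation:
Using w = (m_wet - m_dry) / m_dry * 100
m_wet - m_dry = 658.1 - 397.5 = 260.6 g
w = 260.6 / 397.5 * 100
w = 65.56 %


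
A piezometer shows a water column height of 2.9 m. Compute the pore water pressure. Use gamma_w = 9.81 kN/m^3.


Using u = gamma_w * h_w
u = 9.81 * 2.9
u = 28.45 kPa


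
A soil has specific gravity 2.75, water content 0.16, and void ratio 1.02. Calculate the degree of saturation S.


Result: 0.4314

Derivation:
Using S = Gs * w / e
S = 2.75 * 0.16 / 1.02
S = 0.4314


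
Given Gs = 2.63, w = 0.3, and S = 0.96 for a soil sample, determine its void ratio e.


Using the relation e = Gs * w / S
e = 2.63 * 0.3 / 0.96
e = 0.8219


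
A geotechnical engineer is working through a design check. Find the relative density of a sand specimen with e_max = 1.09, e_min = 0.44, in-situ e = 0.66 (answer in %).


Result: 66.15 %

Derivation:
Using Dr = (e_max - e) / (e_max - e_min) * 100
e_max - e = 1.09 - 0.66 = 0.43
e_max - e_min = 1.09 - 0.44 = 0.65
Dr = 0.43 / 0.65 * 100
Dr = 66.15 %


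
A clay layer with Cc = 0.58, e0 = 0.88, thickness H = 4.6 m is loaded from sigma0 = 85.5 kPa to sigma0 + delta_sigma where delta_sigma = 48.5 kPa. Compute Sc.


Using Sc = Cc * H / (1 + e0) * log10((sigma0 + delta_sigma) / sigma0)
Stress ratio = (85.5 + 48.5) / 85.5 = 1.56725
log10(1.56725) = 0.195139
Cc * H / (1 + e0) = 0.58 * 4.6 / (1 + 0.88) = 1.41915
Sc = 1.41915 * 0.195139
Sc = 0.2769 m


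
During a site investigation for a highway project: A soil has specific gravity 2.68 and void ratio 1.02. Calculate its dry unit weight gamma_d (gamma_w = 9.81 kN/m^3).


Using gamma_d = Gs * gamma_w / (1 + e)
gamma_d = 2.68 * 9.81 / (1 + 1.02)
gamma_d = 2.68 * 9.81 / 2.02
gamma_d = 13.015 kN/m^3


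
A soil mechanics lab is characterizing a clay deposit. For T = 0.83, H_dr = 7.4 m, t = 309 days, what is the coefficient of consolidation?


Result: 0.14709 m^2/day

Derivation:
Using cv = T * H_dr^2 / t
H_dr^2 = 7.4^2 = 54.76
cv = 0.83 * 54.76 / 309
cv = 0.14709 m^2/day


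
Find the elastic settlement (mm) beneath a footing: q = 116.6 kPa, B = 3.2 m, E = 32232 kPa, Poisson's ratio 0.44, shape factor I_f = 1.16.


Using Se = q * B * (1 - nu^2) * I_f / E
1 - nu^2 = 1 - 0.44^2 = 0.8064
Se = 116.6 * 3.2 * 0.8064 * 1.16 / 32232
Se = 0.010829 m
Convert to mm: Se = 0.010829 * 1000 = 10.829 mm


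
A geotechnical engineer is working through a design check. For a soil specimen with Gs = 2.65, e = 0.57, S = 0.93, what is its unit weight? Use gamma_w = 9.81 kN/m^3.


Using gamma = gamma_w * (Gs + S*e) / (1 + e)
Numerator: Gs + S*e = 2.65 + 0.93*0.57 = 3.1801
Denominator: 1 + e = 1 + 0.57 = 1.57
gamma = 9.81 * 3.1801 / 1.57
gamma = 19.871 kN/m^3


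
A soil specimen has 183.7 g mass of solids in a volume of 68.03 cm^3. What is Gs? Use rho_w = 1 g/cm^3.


Using Gs = m_s / (V_s * rho_w)
Since rho_w = 1 g/cm^3:
Gs = 183.7 / 68.03
Gs = 2.7


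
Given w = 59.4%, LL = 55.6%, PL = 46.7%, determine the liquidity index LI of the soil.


First compute the plasticity index:
PI = LL - PL = 55.6 - 46.7 = 8.9
Then compute the liquidity index:
LI = (w - PL) / PI
LI = (59.4 - 46.7) / 8.9
LI = 1.427


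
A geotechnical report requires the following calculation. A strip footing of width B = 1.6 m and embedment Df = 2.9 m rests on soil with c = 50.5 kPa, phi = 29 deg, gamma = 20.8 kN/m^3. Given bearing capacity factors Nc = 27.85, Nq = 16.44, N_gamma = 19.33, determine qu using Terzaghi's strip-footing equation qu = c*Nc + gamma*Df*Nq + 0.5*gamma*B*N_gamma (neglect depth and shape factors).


Compute qu = c*Nc + gamma*Df*Nq + 0.5*gamma*B*N_gamma
Term 1: 50.5 * 27.85 = 1406.425
Term 2: 20.8 * 2.9 * 16.44 = 991.6608
Term 3: 0.5 * 20.8 * 1.6 * 19.33 = 321.6512
qu = 1406.425 + 991.6608 + 321.6512
qu = 2719.74 kPa


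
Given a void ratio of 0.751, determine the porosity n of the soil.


Result: 0.4289

Derivation:
Using the relation n = e / (1 + e)
n = 0.751 / (1 + 0.751)
n = 0.751 / 1.751
n = 0.4289


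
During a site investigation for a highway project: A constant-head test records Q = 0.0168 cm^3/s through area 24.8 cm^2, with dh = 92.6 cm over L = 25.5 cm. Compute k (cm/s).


Compute hydraulic gradient:
i = dh / L = 92.6 / 25.5 = 3.63137
Then apply Darcy's law:
k = Q / (A * i)
k = 0.0168 / (24.8 * 3.63137)
k = 0.0168 / 90.058
k = 0.000187 cm/s


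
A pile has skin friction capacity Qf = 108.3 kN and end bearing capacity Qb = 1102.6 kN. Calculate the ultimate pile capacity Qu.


Result: 1210.9 kN

Derivation:
Using Qu = Qf + Qb
Qu = 108.3 + 1102.6
Qu = 1210.9 kN


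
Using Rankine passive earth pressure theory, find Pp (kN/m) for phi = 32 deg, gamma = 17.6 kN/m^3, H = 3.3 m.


Compute passive earth pressure coefficient:
Kp = tan^2(45 + phi/2) = tan^2(61.0) = 3.254588
Compute passive force:
Pp = 0.5 * Kp * gamma * H^2
Pp = 0.5 * 3.254588 * 17.6 * 3.3^2
Pp = 311.89 kN/m


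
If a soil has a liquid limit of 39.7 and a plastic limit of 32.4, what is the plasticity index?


Using PI = LL - PL
PI = 39.7 - 32.4
PI = 7.3


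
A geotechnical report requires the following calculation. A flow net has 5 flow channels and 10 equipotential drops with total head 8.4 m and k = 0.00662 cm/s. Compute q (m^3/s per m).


Convert k to m/s for unit consistency with H:
k = 0.00662 cm/s = 0.00662 / 100 m/s = 6.62e-05 m/s
Using q = k * H * Nf / Nd
Nf / Nd = 5 / 10 = 0.5
q = 6.62e-05 * 8.4 * 0.5
q = 0.000278 m^3/s per m


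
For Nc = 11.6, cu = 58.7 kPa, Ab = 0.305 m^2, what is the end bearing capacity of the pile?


Using Qb = Nc * cu * Ab
Qb = 11.6 * 58.7 * 0.305
Qb = 207.68 kN


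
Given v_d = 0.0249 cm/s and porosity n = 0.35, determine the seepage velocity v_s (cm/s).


Using v_s = v_d / n
v_s = 0.0249 / 0.35
v_s = 0.07114 cm/s


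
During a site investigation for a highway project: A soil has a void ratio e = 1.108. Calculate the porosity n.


Using the relation n = e / (1 + e)
n = 1.108 / (1 + 1.108)
n = 1.108 / 2.108
n = 0.5256


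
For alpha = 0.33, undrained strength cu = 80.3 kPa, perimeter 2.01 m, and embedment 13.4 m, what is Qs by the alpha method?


Result: 713.72 kN

Derivation:
Using Qs = alpha * cu * perimeter * L
Qs = 0.33 * 80.3 * 2.01 * 13.4
Qs = 713.72 kN


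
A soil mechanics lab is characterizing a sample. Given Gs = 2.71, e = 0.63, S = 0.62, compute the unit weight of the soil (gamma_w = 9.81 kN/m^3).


Using gamma = gamma_w * (Gs + S*e) / (1 + e)
Numerator: Gs + S*e = 2.71 + 0.62*0.63 = 3.1006
Denominator: 1 + e = 1 + 0.63 = 1.63
gamma = 9.81 * 3.1006 / 1.63
gamma = 18.661 kN/m^3


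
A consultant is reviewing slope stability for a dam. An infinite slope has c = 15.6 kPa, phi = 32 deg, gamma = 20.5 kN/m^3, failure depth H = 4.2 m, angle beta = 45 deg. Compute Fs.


Using Fs = c / (gamma*H*sin(beta)*cos(beta)) + tan(phi)/tan(beta)
Cohesion contribution = 15.6 / (20.5*4.2*sin(45)*cos(45))
Cohesion contribution = 0.362369
Friction contribution = tan(32)/tan(45) = 0.624869
Fs = 0.362369 + 0.624869
Fs = 0.987


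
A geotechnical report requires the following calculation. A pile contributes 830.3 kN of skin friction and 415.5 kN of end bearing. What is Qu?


Using Qu = Qf + Qb
Qu = 830.3 + 415.5
Qu = 1245.8 kN


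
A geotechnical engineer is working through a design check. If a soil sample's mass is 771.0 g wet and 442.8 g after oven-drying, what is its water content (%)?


Using w = (m_wet - m_dry) / m_dry * 100
m_wet - m_dry = 771.0 - 442.8 = 328.2 g
w = 328.2 / 442.8 * 100
w = 74.12 %


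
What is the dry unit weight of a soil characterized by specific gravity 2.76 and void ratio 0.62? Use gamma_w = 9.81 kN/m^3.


Result: 16.713 kN/m^3

Derivation:
Using gamma_d = Gs * gamma_w / (1 + e)
gamma_d = 2.76 * 9.81 / (1 + 0.62)
gamma_d = 2.76 * 9.81 / 1.62
gamma_d = 16.713 kN/m^3


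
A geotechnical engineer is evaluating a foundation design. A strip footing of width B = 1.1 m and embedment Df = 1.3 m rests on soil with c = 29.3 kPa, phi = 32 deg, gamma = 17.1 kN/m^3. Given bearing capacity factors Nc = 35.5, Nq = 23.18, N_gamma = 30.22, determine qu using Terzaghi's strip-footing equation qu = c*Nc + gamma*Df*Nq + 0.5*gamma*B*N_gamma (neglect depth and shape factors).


Compute qu = c*Nc + gamma*Df*Nq + 0.5*gamma*B*N_gamma
Term 1: 29.3 * 35.5 = 1040.15
Term 2: 17.1 * 1.3 * 23.18 = 515.2914
Term 3: 0.5 * 17.1 * 1.1 * 30.22 = 284.2191
qu = 1040.15 + 515.2914 + 284.2191
qu = 1839.66 kPa


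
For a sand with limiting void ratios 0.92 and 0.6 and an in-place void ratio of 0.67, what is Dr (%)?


Using Dr = (e_max - e) / (e_max - e_min) * 100
e_max - e = 0.92 - 0.67 = 0.25
e_max - e_min = 0.92 - 0.6 = 0.32
Dr = 0.25 / 0.32 * 100
Dr = 78.12 %


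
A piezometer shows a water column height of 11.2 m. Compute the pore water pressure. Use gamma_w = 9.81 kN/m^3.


Result: 109.87 kPa

Derivation:
Using u = gamma_w * h_w
u = 9.81 * 11.2
u = 109.87 kPa


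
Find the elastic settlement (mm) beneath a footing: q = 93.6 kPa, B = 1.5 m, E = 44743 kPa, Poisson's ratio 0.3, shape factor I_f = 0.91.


Result: 2.599 mm

Derivation:
Using Se = q * B * (1 - nu^2) * I_f / E
1 - nu^2 = 1 - 0.3^2 = 0.91
Se = 93.6 * 1.5 * 0.91 * 0.91 / 44743
Se = 0.002599 m
Convert to mm: Se = 0.002599 * 1000 = 2.599 mm


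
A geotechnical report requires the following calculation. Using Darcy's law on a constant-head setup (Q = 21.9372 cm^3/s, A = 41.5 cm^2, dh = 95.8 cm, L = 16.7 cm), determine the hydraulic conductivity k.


Result: 0.092148 cm/s

Derivation:
Compute hydraulic gradient:
i = dh / L = 95.8 / 16.7 = 5.73653
Then apply Darcy's law:
k = Q / (A * i)
k = 21.9372 / (41.5 * 5.73653)
k = 21.9372 / 238.066
k = 0.092148 cm/s


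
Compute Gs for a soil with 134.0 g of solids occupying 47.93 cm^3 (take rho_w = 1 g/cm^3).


Using Gs = m_s / (V_s * rho_w)
Since rho_w = 1 g/cm^3:
Gs = 134.0 / 47.93
Gs = 2.796


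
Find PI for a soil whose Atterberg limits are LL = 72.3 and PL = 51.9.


Using PI = LL - PL
PI = 72.3 - 51.9
PI = 20.4


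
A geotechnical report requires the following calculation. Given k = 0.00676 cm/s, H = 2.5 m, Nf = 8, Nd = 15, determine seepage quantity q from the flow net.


Result: 9.013e-05 m^3/s per m

Derivation:
Convert k to m/s for unit consistency with H:
k = 0.00676 cm/s = 0.00676 / 100 m/s = 6.76e-05 m/s
Using q = k * H * Nf / Nd
Nf / Nd = 8 / 15 = 0.5333
q = 6.76e-05 * 2.5 * 0.5333
q = 9.013e-05 m^3/s per m


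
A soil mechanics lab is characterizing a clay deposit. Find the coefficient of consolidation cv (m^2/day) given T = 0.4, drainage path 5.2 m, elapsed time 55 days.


Result: 0.19665 m^2/day

Derivation:
Using cv = T * H_dr^2 / t
H_dr^2 = 5.2^2 = 27.04
cv = 0.4 * 27.04 / 55
cv = 0.19665 m^2/day


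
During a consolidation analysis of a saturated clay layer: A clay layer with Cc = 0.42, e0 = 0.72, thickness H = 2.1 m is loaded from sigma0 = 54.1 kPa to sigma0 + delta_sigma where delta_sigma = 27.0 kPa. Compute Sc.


Using Sc = Cc * H / (1 + e0) * log10((sigma0 + delta_sigma) / sigma0)
Stress ratio = (54.1 + 27.0) / 54.1 = 1.49908
log10(1.49908) = 0.175824
Cc * H / (1 + e0) = 0.42 * 2.1 / (1 + 0.72) = 0.512791
Sc = 0.512791 * 0.175824
Sc = 0.0902 m


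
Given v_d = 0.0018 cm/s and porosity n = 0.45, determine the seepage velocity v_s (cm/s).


Result: 0.004 cm/s

Derivation:
Using v_s = v_d / n
v_s = 0.0018 / 0.45
v_s = 0.004 cm/s


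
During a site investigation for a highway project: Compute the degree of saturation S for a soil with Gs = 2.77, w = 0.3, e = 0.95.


Using S = Gs * w / e
S = 2.77 * 0.3 / 0.95
S = 0.8747


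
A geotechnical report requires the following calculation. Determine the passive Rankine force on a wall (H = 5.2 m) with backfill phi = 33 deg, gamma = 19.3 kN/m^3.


Result: 885.13 kN/m

Derivation:
Compute passive earth pressure coefficient:
Kp = tan^2(45 + phi/2) = tan^2(61.5) = 3.39212
Compute passive force:
Pp = 0.5 * Kp * gamma * H^2
Pp = 0.5 * 3.39212 * 19.3 * 5.2^2
Pp = 885.13 kN/m


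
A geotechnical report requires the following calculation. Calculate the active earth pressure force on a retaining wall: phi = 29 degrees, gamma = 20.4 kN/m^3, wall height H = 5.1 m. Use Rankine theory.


Compute active earth pressure coefficient:
Ka = tan^2(45 - phi/2) = tan^2(30.5) = 0.346974
Compute active force:
Pa = 0.5 * Ka * gamma * H^2
Pa = 0.5 * 0.346974 * 20.4 * 5.1^2
Pa = 92.05 kN/m


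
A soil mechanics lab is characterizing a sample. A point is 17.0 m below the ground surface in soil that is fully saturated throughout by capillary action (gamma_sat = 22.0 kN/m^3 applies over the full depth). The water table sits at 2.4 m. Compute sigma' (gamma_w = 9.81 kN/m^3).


Result: 230.77 kPa

Derivation:
Total stress = gamma_sat * depth
sigma = 22.0 * 17.0 = 374.0 kPa
Pore water pressure u = gamma_w * (depth - d_wt)
u = 9.81 * (17.0 - 2.4) = 143.226 kPa
Effective stress = sigma - u
sigma' = 374.0 - 143.226 = 230.77 kPa


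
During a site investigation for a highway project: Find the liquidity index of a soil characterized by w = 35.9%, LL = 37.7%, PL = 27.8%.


Result: 0.818

Derivation:
First compute the plasticity index:
PI = LL - PL = 37.7 - 27.8 = 9.9
Then compute the liquidity index:
LI = (w - PL) / PI
LI = (35.9 - 27.8) / 9.9
LI = 0.818


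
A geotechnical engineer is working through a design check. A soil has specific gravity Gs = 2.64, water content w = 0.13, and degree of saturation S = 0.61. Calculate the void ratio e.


Result: 0.5626

Derivation:
Using the relation e = Gs * w / S
e = 2.64 * 0.13 / 0.61
e = 0.5626


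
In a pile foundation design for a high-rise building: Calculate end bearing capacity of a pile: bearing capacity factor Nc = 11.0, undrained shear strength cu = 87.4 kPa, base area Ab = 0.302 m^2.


Result: 290.34 kN

Derivation:
Using Qb = Nc * cu * Ab
Qb = 11.0 * 87.4 * 0.302
Qb = 290.34 kN


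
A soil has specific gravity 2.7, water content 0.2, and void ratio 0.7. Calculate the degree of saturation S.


Result: 0.7714

Derivation:
Using S = Gs * w / e
S = 2.7 * 0.2 / 0.7
S = 0.7714


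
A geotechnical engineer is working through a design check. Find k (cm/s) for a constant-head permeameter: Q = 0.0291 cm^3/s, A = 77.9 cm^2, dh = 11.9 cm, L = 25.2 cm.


Result: 0.000791 cm/s

Derivation:
Compute hydraulic gradient:
i = dh / L = 11.9 / 25.2 = 0.472222
Then apply Darcy's law:
k = Q / (A * i)
k = 0.0291 / (77.9 * 0.472222)
k = 0.0291 / 36.7861
k = 0.000791 cm/s


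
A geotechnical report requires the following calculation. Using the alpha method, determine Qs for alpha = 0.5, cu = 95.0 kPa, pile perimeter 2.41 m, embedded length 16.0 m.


Result: 1831.6 kN

Derivation:
Using Qs = alpha * cu * perimeter * L
Qs = 0.5 * 95.0 * 2.41 * 16.0
Qs = 1831.6 kN


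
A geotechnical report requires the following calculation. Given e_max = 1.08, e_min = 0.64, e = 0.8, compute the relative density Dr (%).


Using Dr = (e_max - e) / (e_max - e_min) * 100
e_max - e = 1.08 - 0.8 = 0.28
e_max - e_min = 1.08 - 0.64 = 0.44
Dr = 0.28 / 0.44 * 100
Dr = 63.64 %


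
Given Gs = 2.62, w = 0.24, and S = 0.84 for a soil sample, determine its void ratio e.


Result: 0.7486

Derivation:
Using the relation e = Gs * w / S
e = 2.62 * 0.24 / 0.84
e = 0.7486


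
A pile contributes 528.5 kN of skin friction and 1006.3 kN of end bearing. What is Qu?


Using Qu = Qf + Qb
Qu = 528.5 + 1006.3
Qu = 1534.8 kN


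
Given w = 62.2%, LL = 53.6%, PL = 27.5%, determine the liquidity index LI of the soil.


Result: 1.33

Derivation:
First compute the plasticity index:
PI = LL - PL = 53.6 - 27.5 = 26.1
Then compute the liquidity index:
LI = (w - PL) / PI
LI = (62.2 - 27.5) / 26.1
LI = 1.33


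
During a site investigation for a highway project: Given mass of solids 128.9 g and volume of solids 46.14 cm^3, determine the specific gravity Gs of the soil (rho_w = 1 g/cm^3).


Result: 2.794

Derivation:
Using Gs = m_s / (V_s * rho_w)
Since rho_w = 1 g/cm^3:
Gs = 128.9 / 46.14
Gs = 2.794


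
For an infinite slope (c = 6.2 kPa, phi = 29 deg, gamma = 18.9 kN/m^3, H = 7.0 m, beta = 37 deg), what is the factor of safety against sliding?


Result: 0.833

Derivation:
Using Fs = c / (gamma*H*sin(beta)*cos(beta)) + tan(phi)/tan(beta)
Cohesion contribution = 6.2 / (18.9*7.0*sin(37)*cos(37))
Cohesion contribution = 0.0975035
Friction contribution = tan(29)/tan(37) = 0.735593
Fs = 0.0975035 + 0.735593
Fs = 0.833


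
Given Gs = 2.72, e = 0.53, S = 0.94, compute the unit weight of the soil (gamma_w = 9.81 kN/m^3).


Using gamma = gamma_w * (Gs + S*e) / (1 + e)
Numerator: Gs + S*e = 2.72 + 0.94*0.53 = 3.2182
Denominator: 1 + e = 1 + 0.53 = 1.53
gamma = 9.81 * 3.2182 / 1.53
gamma = 20.634 kN/m^3


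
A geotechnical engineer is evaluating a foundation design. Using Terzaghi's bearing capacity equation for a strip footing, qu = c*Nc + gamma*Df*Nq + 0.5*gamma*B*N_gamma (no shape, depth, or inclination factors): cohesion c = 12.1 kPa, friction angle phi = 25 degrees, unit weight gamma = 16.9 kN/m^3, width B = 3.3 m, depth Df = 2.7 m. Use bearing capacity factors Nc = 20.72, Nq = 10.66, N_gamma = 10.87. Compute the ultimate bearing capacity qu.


Result: 1040.24 kPa

Derivation:
Compute qu = c*Nc + gamma*Df*Nq + 0.5*gamma*B*N_gamma
Term 1: 12.1 * 20.72 = 250.712
Term 2: 16.9 * 2.7 * 10.66 = 486.4158
Term 3: 0.5 * 16.9 * 3.3 * 10.87 = 303.10995
qu = 250.712 + 486.4158 + 303.10995
qu = 1040.24 kPa


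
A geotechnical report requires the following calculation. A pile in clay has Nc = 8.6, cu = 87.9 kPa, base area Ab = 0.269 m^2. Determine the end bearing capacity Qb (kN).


Using Qb = Nc * cu * Ab
Qb = 8.6 * 87.9 * 0.269
Qb = 203.35 kN


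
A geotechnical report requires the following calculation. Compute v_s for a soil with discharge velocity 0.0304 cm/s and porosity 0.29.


Using v_s = v_d / n
v_s = 0.0304 / 0.29
v_s = 0.10483 cm/s


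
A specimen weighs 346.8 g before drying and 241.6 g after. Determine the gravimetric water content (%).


Result: 43.54 %

Derivation:
Using w = (m_wet - m_dry) / m_dry * 100
m_wet - m_dry = 346.8 - 241.6 = 105.2 g
w = 105.2 / 241.6 * 100
w = 43.54 %


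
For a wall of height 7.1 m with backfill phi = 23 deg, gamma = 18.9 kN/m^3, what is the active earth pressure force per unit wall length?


Compute active earth pressure coefficient:
Ka = tan^2(45 - phi/2) = tan^2(33.5) = 0.438092
Compute active force:
Pa = 0.5 * Ka * gamma * H^2
Pa = 0.5 * 0.438092 * 18.9 * 7.1^2
Pa = 208.7 kN/m


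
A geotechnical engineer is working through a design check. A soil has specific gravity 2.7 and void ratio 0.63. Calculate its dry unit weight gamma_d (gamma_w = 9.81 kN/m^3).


Result: 16.25 kN/m^3

Derivation:
Using gamma_d = Gs * gamma_w / (1 + e)
gamma_d = 2.7 * 9.81 / (1 + 0.63)
gamma_d = 2.7 * 9.81 / 1.63
gamma_d = 16.25 kN/m^3


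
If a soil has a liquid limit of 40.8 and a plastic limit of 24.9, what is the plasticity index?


Using PI = LL - PL
PI = 40.8 - 24.9
PI = 15.9


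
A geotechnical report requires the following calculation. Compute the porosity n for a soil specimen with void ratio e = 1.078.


Using the relation n = e / (1 + e)
n = 1.078 / (1 + 1.078)
n = 1.078 / 2.078
n = 0.5188


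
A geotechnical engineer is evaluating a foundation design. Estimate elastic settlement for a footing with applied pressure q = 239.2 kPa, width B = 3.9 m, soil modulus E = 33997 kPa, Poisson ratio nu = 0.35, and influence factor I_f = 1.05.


Using Se = q * B * (1 - nu^2) * I_f / E
1 - nu^2 = 1 - 0.35^2 = 0.8775
Se = 239.2 * 3.9 * 0.8775 * 1.05 / 33997
Se = 0.025283 m
Convert to mm: Se = 0.025283 * 1000 = 25.283 mm


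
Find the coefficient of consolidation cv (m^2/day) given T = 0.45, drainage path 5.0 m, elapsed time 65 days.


Using cv = T * H_dr^2 / t
H_dr^2 = 5.0^2 = 25.0
cv = 0.45 * 25.0 / 65
cv = 0.17308 m^2/day


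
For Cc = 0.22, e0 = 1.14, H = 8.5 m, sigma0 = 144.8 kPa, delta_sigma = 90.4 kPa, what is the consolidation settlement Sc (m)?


Using Sc = Cc * H / (1 + e0) * log10((sigma0 + delta_sigma) / sigma0)
Stress ratio = (144.8 + 90.4) / 144.8 = 1.62431
log10(1.62431) = 0.210669
Cc * H / (1 + e0) = 0.22 * 8.5 / (1 + 1.14) = 0.873832
Sc = 0.873832 * 0.210669
Sc = 0.1841 m


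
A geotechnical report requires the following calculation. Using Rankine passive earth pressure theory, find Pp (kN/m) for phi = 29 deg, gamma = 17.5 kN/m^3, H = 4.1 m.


Result: 423.92 kN/m

Derivation:
Compute passive earth pressure coefficient:
Kp = tan^2(45 + phi/2) = tan^2(59.5) = 2.88206
Compute passive force:
Pp = 0.5 * Kp * gamma * H^2
Pp = 0.5 * 2.88206 * 17.5 * 4.1^2
Pp = 423.92 kN/m


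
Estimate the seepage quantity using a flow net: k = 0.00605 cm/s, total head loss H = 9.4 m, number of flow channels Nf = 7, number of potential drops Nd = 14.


Convert k to m/s for unit consistency with H:
k = 0.00605 cm/s = 0.00605 / 100 m/s = 6.05e-05 m/s
Using q = k * H * Nf / Nd
Nf / Nd = 7 / 14 = 0.5
q = 6.05e-05 * 9.4 * 0.5
q = 0.0002843 m^3/s per m


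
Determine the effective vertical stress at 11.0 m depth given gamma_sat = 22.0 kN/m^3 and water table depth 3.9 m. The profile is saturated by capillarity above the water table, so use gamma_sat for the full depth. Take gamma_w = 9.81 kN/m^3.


Result: 172.35 kPa

Derivation:
Total stress = gamma_sat * depth
sigma = 22.0 * 11.0 = 242.0 kPa
Pore water pressure u = gamma_w * (depth - d_wt)
u = 9.81 * (11.0 - 3.9) = 69.651 kPa
Effective stress = sigma - u
sigma' = 242.0 - 69.651 = 172.35 kPa


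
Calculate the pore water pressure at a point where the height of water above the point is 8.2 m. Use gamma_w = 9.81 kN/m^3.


Using u = gamma_w * h_w
u = 9.81 * 8.2
u = 80.44 kPa


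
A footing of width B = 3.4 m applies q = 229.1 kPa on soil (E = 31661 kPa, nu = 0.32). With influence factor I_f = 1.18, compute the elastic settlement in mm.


Using Se = q * B * (1 - nu^2) * I_f / E
1 - nu^2 = 1 - 0.32^2 = 0.8976
Se = 229.1 * 3.4 * 0.8976 * 1.18 / 31661
Se = 0.026058 m
Convert to mm: Se = 0.026058 * 1000 = 26.058 mm


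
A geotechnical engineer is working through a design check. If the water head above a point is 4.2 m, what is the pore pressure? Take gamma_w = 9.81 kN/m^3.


Using u = gamma_w * h_w
u = 9.81 * 4.2
u = 41.2 kPa


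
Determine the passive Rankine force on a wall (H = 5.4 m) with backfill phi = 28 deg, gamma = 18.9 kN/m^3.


Compute passive earth pressure coefficient:
Kp = tan^2(45 + phi/2) = tan^2(59.0) = 2.769826
Compute passive force:
Pp = 0.5 * Kp * gamma * H^2
Pp = 0.5 * 2.769826 * 18.9 * 5.4^2
Pp = 763.26 kN/m


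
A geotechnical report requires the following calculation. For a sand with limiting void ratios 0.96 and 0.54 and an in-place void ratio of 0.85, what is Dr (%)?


Result: 26.19 %

Derivation:
Using Dr = (e_max - e) / (e_max - e_min) * 100
e_max - e = 0.96 - 0.85 = 0.11
e_max - e_min = 0.96 - 0.54 = 0.42
Dr = 0.11 / 0.42 * 100
Dr = 26.19 %


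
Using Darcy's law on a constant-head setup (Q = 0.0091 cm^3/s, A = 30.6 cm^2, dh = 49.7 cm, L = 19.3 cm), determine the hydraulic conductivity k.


Result: 0.000115 cm/s

Derivation:
Compute hydraulic gradient:
i = dh / L = 49.7 / 19.3 = 2.57513
Then apply Darcy's law:
k = Q / (A * i)
k = 0.0091 / (30.6 * 2.57513)
k = 0.0091 / 78.799
k = 0.000115 cm/s


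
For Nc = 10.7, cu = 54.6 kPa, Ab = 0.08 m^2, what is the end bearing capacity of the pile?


Result: 46.74 kN

Derivation:
Using Qb = Nc * cu * Ab
Qb = 10.7 * 54.6 * 0.08
Qb = 46.74 kN


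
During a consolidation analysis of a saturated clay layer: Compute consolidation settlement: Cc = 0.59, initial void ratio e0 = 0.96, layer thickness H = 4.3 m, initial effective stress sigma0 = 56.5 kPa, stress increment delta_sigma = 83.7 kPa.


Result: 0.5109 m

Derivation:
Using Sc = Cc * H / (1 + e0) * log10((sigma0 + delta_sigma) / sigma0)
Stress ratio = (56.5 + 83.7) / 56.5 = 2.48142
log10(2.48142) = 0.3947
Cc * H / (1 + e0) = 0.59 * 4.3 / (1 + 0.96) = 1.29439
Sc = 1.29439 * 0.3947
Sc = 0.5109 m
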